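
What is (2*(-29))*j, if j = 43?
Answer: -2494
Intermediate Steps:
(2*(-29))*j = (2*(-29))*43 = -58*43 = -2494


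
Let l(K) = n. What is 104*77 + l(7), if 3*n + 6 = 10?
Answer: 24028/3 ≈ 8009.3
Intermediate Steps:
n = 4/3 (n = -2 + (⅓)*10 = -2 + 10/3 = 4/3 ≈ 1.3333)
l(K) = 4/3
104*77 + l(7) = 104*77 + 4/3 = 8008 + 4/3 = 24028/3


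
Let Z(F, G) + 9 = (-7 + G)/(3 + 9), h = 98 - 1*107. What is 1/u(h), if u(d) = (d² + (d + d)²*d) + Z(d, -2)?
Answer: -4/11379 ≈ -0.00035152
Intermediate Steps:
h = -9 (h = 98 - 107 = -9)
Z(F, G) = -115/12 + G/12 (Z(F, G) = -9 + (-7 + G)/(3 + 9) = -9 + (-7 + G)/12 = -9 + (-7 + G)*(1/12) = -9 + (-7/12 + G/12) = -115/12 + G/12)
u(d) = -39/4 + d² + 4*d³ (u(d) = (d² + (d + d)²*d) + (-115/12 + (1/12)*(-2)) = (d² + (2*d)²*d) + (-115/12 - ⅙) = (d² + (4*d²)*d) - 39/4 = (d² + 4*d³) - 39/4 = -39/4 + d² + 4*d³)
1/u(h) = 1/(-39/4 + (-9)² + 4*(-9)³) = 1/(-39/4 + 81 + 4*(-729)) = 1/(-39/4 + 81 - 2916) = 1/(-11379/4) = -4/11379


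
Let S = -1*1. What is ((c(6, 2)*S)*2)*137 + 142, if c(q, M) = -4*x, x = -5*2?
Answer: -10818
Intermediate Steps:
x = -10
c(q, M) = 40 (c(q, M) = -4*(-10) = 40)
S = -1
((c(6, 2)*S)*2)*137 + 142 = ((40*(-1))*2)*137 + 142 = -40*2*137 + 142 = -80*137 + 142 = -10960 + 142 = -10818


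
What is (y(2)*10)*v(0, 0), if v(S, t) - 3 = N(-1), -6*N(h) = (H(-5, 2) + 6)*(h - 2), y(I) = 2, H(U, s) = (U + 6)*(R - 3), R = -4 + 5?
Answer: 100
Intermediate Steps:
R = 1
H(U, s) = -12 - 2*U (H(U, s) = (U + 6)*(1 - 3) = (6 + U)*(-2) = -12 - 2*U)
N(h) = 4/3 - 2*h/3 (N(h) = -((-12 - 2*(-5)) + 6)*(h - 2)/6 = -((-12 + 10) + 6)*(-2 + h)/6 = -(-2 + 6)*(-2 + h)/6 = -2*(-2 + h)/3 = -(-8 + 4*h)/6 = 4/3 - 2*h/3)
v(S, t) = 5 (v(S, t) = 3 + (4/3 - 2/3*(-1)) = 3 + (4/3 + 2/3) = 3 + 2 = 5)
(y(2)*10)*v(0, 0) = (2*10)*5 = 20*5 = 100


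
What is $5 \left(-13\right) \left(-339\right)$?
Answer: $22035$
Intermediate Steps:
$5 \left(-13\right) \left(-339\right) = \left(-65\right) \left(-339\right) = 22035$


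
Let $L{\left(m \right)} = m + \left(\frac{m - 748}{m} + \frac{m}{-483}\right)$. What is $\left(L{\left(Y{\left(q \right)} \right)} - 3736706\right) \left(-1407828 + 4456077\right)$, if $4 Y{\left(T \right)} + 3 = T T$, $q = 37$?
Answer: $- \frac{1252409857907904512}{109963} \approx -1.1389 \cdot 10^{13}$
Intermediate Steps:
$Y{\left(T \right)} = - \frac{3}{4} + \frac{T^{2}}{4}$ ($Y{\left(T \right)} = - \frac{3}{4} + \frac{T T}{4} = - \frac{3}{4} + \frac{T^{2}}{4}$)
$L{\left(m \right)} = \frac{482 m}{483} + \frac{-748 + m}{m}$ ($L{\left(m \right)} = m + \left(\frac{-748 + m}{m} + m \left(- \frac{1}{483}\right)\right) = m - \left(\frac{m}{483} - \frac{-748 + m}{m}\right) = \frac{482 m}{483} + \frac{-748 + m}{m}$)
$\left(L{\left(Y{\left(q \right)} \right)} - 3736706\right) \left(-1407828 + 4456077\right) = \left(\left(1 - \frac{748}{- \frac{3}{4} + \frac{37^{2}}{4}} + \frac{482 \left(- \frac{3}{4} + \frac{37^{2}}{4}\right)}{483}\right) - 3736706\right) \left(-1407828 + 4456077\right) = \left(\left(1 - \frac{748}{- \frac{3}{4} + \frac{1}{4} \cdot 1369} + \frac{482 \left(- \frac{3}{4} + \frac{1}{4} \cdot 1369\right)}{483}\right) - 3736706\right) 3048249 = \left(\left(1 - \frac{748}{- \frac{3}{4} + \frac{1369}{4}} + \frac{482 \left(- \frac{3}{4} + \frac{1369}{4}\right)}{483}\right) - 3736706\right) 3048249 = \left(\left(1 - \frac{748}{\frac{683}{2}} + \frac{482}{483} \cdot \frac{683}{2}\right) - 3736706\right) 3048249 = \left(\left(1 - \frac{1496}{683} + \frac{164603}{483}\right) - 3736706\right) 3048249 = \left(\frac{112031170}{329889} - 3736706\right) 3048249 = \left(- \frac{1232586174464}{329889}\right) 3048249 = - \frac{1252409857907904512}{109963}$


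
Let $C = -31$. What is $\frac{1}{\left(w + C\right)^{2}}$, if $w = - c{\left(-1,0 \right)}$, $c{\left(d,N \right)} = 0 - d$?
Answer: $\frac{1}{1024} \approx 0.00097656$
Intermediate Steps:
$c{\left(d,N \right)} = - d$
$w = -1$ ($w = - \left(-1\right) \left(-1\right) = \left(-1\right) 1 = -1$)
$\frac{1}{\left(w + C\right)^{2}} = \frac{1}{\left(-1 - 31\right)^{2}} = \frac{1}{\left(-32\right)^{2}} = \frac{1}{1024}$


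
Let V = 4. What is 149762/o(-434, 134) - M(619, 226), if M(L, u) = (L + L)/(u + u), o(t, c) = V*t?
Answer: -8730199/98084 ≈ -89.007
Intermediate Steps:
o(t, c) = 4*t
M(L, u) = L/u (M(L, u) = (2*L)/((2*u)) = (2*L)*(1/(2*u)) = L/u)
149762/o(-434, 134) - M(619, 226) = 149762/((4*(-434))) - 619/226 = 149762/(-1736) - 619/226 = 149762*(-1/1736) - 1*619/226 = -74881/868 - 619/226 = -8730199/98084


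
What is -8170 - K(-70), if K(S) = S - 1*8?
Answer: -8092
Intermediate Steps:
K(S) = -8 + S (K(S) = S - 8 = -8 + S)
-8170 - K(-70) = -8170 - (-8 - 70) = -8170 - 1*(-78) = -8170 + 78 = -8092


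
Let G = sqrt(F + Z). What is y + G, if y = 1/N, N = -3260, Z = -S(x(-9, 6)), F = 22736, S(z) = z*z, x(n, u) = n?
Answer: -1/3260 + sqrt(22655) ≈ 150.52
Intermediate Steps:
S(z) = z**2
Z = -81 (Z = -1*(-9)**2 = -1*81 = -81)
G = sqrt(22655) (G = sqrt(22736 - 81) = sqrt(22655) ≈ 150.52)
y = -1/3260 (y = 1/(-3260) = -1/3260 ≈ -0.00030675)
y + G = -1/3260 + sqrt(22655)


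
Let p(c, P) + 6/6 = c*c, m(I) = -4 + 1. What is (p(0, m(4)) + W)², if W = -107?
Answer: 11664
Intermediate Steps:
m(I) = -3
p(c, P) = -1 + c² (p(c, P) = -1 + c*c = -1 + c²)
(p(0, m(4)) + W)² = ((-1 + 0²) - 107)² = ((-1 + 0) - 107)² = (-1 - 107)² = (-108)² = 11664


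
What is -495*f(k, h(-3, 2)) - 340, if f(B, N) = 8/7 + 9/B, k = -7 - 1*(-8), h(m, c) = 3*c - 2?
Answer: -37525/7 ≈ -5360.7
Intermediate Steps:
h(m, c) = -2 + 3*c
k = 1 (k = -7 + 8 = 1)
f(B, N) = 8/7 + 9/B (f(B, N) = 8*(⅐) + 9/B = 8/7 + 9/B)
-495*f(k, h(-3, 2)) - 340 = -495*(8/7 + 9/1) - 340 = -495*(8/7 + 9*1) - 340 = -495*(8/7 + 9) - 340 = -495*71/7 - 340 = -35145/7 - 340 = -37525/7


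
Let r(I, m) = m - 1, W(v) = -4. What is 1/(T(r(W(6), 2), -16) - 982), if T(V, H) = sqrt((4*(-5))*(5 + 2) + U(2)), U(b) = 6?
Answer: -491/482229 - I*sqrt(134)/964458 ≈ -0.0010182 - 1.2002e-5*I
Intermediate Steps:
r(I, m) = -1 + m
T(V, H) = I*sqrt(134) (T(V, H) = sqrt((4*(-5))*(5 + 2) + 6) = sqrt(-20*7 + 6) = sqrt(-140 + 6) = sqrt(-134) = I*sqrt(134))
1/(T(r(W(6), 2), -16) - 982) = 1/(I*sqrt(134) - 982) = 1/(-982 + I*sqrt(134))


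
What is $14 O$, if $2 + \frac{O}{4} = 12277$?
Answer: $687400$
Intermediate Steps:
$O = 49100$ ($O = -8 + 4 \cdot 12277 = -8 + 49108 = 49100$)
$14 O = 14 \cdot 49100 = 687400$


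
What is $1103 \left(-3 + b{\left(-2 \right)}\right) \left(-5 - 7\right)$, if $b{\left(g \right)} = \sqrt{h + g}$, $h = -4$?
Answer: $39708 - 13236 i \sqrt{6} \approx 39708.0 - 32421.0 i$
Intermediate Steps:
$b{\left(g \right)} = \sqrt{-4 + g}$
$1103 \left(-3 + b{\left(-2 \right)}\right) \left(-5 - 7\right) = 1103 \left(-3 + \sqrt{-4 - 2}\right) \left(-5 - 7\right) = 1103 \left(-3 + \sqrt{-6}\right) \left(-12\right) = 1103 \left(-3 + i \sqrt{6}\right) \left(-12\right) = 1103 \left(36 - 12 i \sqrt{6}\right) = 39708 - 13236 i \sqrt{6}$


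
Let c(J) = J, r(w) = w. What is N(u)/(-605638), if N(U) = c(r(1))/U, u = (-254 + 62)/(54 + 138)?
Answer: 1/605638 ≈ 1.6512e-6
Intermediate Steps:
u = -1 (u = -192/192 = -192*1/192 = -1)
N(U) = 1/U
N(u)/(-605638) = 1/(-1*(-605638)) = -1*(-1/605638) = 1/605638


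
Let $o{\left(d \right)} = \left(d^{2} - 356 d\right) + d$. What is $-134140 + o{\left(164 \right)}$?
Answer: $-165464$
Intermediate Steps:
$o{\left(d \right)} = d^{2} - 355 d$
$-134140 + o{\left(164 \right)} = -134140 + 164 \left(-355 + 164\right) = -134140 + 164 \left(-191\right) = -134140 - 31324 = -165464$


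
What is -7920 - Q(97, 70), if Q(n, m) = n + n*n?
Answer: -17426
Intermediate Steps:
Q(n, m) = n + n²
-7920 - Q(97, 70) = -7920 - 97*(1 + 97) = -7920 - 97*98 = -7920 - 1*9506 = -7920 - 9506 = -17426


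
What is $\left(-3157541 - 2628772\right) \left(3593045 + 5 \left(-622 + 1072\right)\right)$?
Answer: $-20803502197335$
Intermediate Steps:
$\left(-3157541 - 2628772\right) \left(3593045 + 5 \left(-622 + 1072\right)\right) = - 5786313 \left(3593045 + 5 \cdot 450\right) = - 5786313 \left(3593045 + 2250\right) = \left(-5786313\right) 3595295 = -20803502197335$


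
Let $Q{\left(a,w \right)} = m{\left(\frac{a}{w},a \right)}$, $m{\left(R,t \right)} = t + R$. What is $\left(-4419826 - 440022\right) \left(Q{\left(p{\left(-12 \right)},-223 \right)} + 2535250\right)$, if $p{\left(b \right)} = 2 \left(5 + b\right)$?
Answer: $- \frac{2747552205758416}{223} \approx -1.2321 \cdot 10^{13}$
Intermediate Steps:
$p{\left(b \right)} = 10 + 2 b$
$m{\left(R,t \right)} = R + t$
$Q{\left(a,w \right)} = a + \frac{a}{w}$ ($Q{\left(a,w \right)} = \frac{a}{w} + a = a + \frac{a}{w}$)
$\left(-4419826 - 440022\right) \left(Q{\left(p{\left(-12 \right)},-223 \right)} + 2535250\right) = \left(-4419826 - 440022\right) \left(\left(\left(10 + 2 \left(-12\right)\right) + \frac{10 + 2 \left(-12\right)}{-223}\right) + 2535250\right) = - 4859848 \left(\left(\left(10 - 24\right) + \left(10 - 24\right) \left(- \frac{1}{223}\right)\right) + 2535250\right) = - 4859848 \left(\left(-14 - - \frac{14}{223}\right) + 2535250\right) = - 4859848 \left(\left(-14 + \frac{14}{223}\right) + 2535250\right) = - 4859848 \left(- \frac{3108}{223} + 2535250\right) = \left(-4859848\right) \frac{565357642}{223} = - \frac{2747552205758416}{223}$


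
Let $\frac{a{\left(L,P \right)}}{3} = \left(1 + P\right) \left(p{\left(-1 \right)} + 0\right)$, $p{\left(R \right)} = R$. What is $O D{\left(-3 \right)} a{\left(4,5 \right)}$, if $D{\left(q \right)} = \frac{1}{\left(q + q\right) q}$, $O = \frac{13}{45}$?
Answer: $- \frac{13}{45} \approx -0.28889$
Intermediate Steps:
$O = \frac{13}{45}$ ($O = 13 \cdot \frac{1}{45} = \frac{13}{45} \approx 0.28889$)
$a{\left(L,P \right)} = -3 - 3 P$ ($a{\left(L,P \right)} = 3 \left(1 + P\right) \left(-1 + 0\right) = 3 \left(1 + P\right) \left(-1\right) = 3 \left(-1 - P\right) = -3 - 3 P$)
$D{\left(q \right)} = \frac{1}{2 q^{2}}$ ($D{\left(q \right)} = \frac{1}{2 q q} = \frac{1}{2 q^{2}}$)
$O D{\left(-3 \right)} a{\left(4,5 \right)} = \frac{13 \frac{1}{2 \cdot 9}}{45} \left(-3 - 15\right) = \frac{13 \cdot \frac{1}{2} \cdot \frac{1}{9}}{45} \left(-3 - 15\right) = \frac{13}{45} \cdot \frac{1}{18} \left(-18\right) = \frac{13}{810} \left(-18\right) = - \frac{13}{45}$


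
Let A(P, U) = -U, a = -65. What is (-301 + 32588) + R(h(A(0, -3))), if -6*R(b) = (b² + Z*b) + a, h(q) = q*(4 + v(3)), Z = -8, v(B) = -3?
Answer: 96901/3 ≈ 32300.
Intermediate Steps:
h(q) = q (h(q) = q*(4 - 3) = q*1 = q)
R(b) = 65/6 - b²/6 + 4*b/3 (R(b) = -((b² - 8*b) - 65)/6 = -(-65 + b² - 8*b)/6 = 65/6 - b²/6 + 4*b/3)
(-301 + 32588) + R(h(A(0, -3))) = (-301 + 32588) + (65/6 - (-1*(-3))²/6 + 4*(-1*(-3))/3) = 32287 + (65/6 - ⅙*3² + (4/3)*3) = 32287 + (65/6 - ⅙*9 + 4) = 32287 + (65/6 - 3/2 + 4) = 32287 + 40/3 = 96901/3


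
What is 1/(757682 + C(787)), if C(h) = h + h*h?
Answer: 1/1377838 ≈ 7.2577e-7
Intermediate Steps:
C(h) = h + h²
1/(757682 + C(787)) = 1/(757682 + 787*(1 + 787)) = 1/(757682 + 787*788) = 1/(757682 + 620156) = 1/1377838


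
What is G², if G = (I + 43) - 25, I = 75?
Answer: 8649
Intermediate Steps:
G = 93 (G = (75 + 43) - 25 = 118 - 25 = 93)
G² = 93² = 8649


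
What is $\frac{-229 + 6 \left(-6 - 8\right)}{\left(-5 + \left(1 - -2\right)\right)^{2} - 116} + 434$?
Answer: $\frac{48921}{112} \approx 436.79$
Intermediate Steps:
$\frac{-229 + 6 \left(-6 - 8\right)}{\left(-5 + \left(1 - -2\right)\right)^{2} - 116} + 434 = \frac{-229 + 6 \left(-14\right)}{\left(-5 + \left(1 + 2\right)\right)^{2} - 116} + 434 = \frac{-229 - 84}{\left(-5 + 3\right)^{2} - 116} + 434 = - \frac{313}{\left(-2\right)^{2} - 116} + 434 = - \frac{313}{4 - 116} + 434 = - \frac{313}{-112} + 434 = \left(-313\right) \left(- \frac{1}{112}\right) + 434 = \frac{313}{112} + 434 = \frac{48921}{112}$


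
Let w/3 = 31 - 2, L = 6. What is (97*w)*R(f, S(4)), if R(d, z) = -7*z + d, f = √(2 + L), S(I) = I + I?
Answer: -472584 + 16878*√2 ≈ -4.4872e+5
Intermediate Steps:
S(I) = 2*I
w = 87 (w = 3*(31 - 2) = 3*29 = 87)
f = 2*√2 (f = √(2 + 6) = √8 = 2*√2 ≈ 2.8284)
R(d, z) = d - 7*z
(97*w)*R(f, S(4)) = (97*87)*(2*√2 - 14*4) = 8439*(2*√2 - 7*8) = 8439*(2*√2 - 56) = 8439*(-56 + 2*√2) = -472584 + 16878*√2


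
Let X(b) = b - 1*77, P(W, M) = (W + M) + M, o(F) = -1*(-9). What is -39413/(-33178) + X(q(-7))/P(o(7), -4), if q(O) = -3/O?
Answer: -17507517/232246 ≈ -75.384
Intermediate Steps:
o(F) = 9
P(W, M) = W + 2*M (P(W, M) = (M + W) + M = W + 2*M)
X(b) = -77 + b (X(b) = b - 77 = -77 + b)
-39413/(-33178) + X(q(-7))/P(o(7), -4) = -39413/(-33178) + (-77 - 3/(-7))/(9 + 2*(-4)) = -39413*(-1/33178) + (-77 - 3*(-⅐))/(9 - 8) = 39413/33178 + (-77 + 3/7)/1 = 39413/33178 - 536/7*1 = 39413/33178 - 536/7 = -17507517/232246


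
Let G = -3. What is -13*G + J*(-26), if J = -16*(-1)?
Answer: -377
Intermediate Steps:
J = 16
-13*G + J*(-26) = -13*(-3) + 16*(-26) = 39 - 416 = -377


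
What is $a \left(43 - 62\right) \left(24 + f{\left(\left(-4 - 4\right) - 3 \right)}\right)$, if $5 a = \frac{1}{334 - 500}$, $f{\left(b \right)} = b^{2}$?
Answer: $\frac{551}{166} \approx 3.3193$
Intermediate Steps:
$a = - \frac{1}{830}$ ($a = \frac{1}{5 \left(334 - 500\right)} = \frac{1}{5 \left(-166\right)} = \frac{1}{5} \left(- \frac{1}{166}\right) = - \frac{1}{830} \approx -0.0012048$)
$a \left(43 - 62\right) \left(24 + f{\left(\left(-4 - 4\right) - 3 \right)}\right) = - \frac{\left(43 - 62\right) \left(24 + \left(\left(-4 - 4\right) - 3\right)^{2}\right)}{830} = - \frac{\left(-19\right) \left(24 + \left(-8 - 3\right)^{2}\right)}{830} = - \frac{\left(-19\right) \left(24 + \left(-11\right)^{2}\right)}{830} = - \frac{\left(-19\right) \left(24 + 121\right)}{830} = - \frac{\left(-19\right) 145}{830} = \left(- \frac{1}{830}\right) \left(-2755\right) = \frac{551}{166}$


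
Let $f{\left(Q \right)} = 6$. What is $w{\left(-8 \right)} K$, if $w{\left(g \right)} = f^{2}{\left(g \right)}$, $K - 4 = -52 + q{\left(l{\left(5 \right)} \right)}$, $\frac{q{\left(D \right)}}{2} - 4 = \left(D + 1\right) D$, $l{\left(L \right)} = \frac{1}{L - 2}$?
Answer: $-1408$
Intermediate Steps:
$l{\left(L \right)} = \frac{1}{-2 + L}$
$q{\left(D \right)} = 8 + 2 D \left(1 + D\right)$ ($q{\left(D \right)} = 8 + 2 \left(D + 1\right) D = 8 + 2 \left(1 + D\right) D = 8 + 2 D \left(1 + D\right)$)
$K = - \frac{352}{9}$ ($K = 4 - \left(44 - \frac{2}{-2 + 5} - \frac{2}{\left(-2 + 5\right)^{2}}\right) = 4 + \left(-52 + \left(8 + \frac{2}{3} + 2 \left(\frac{1}{3}\right)^{2}\right)\right) = 4 + \left(-52 + \left(8 + 2 \cdot \frac{1}{3} + \frac{2}{9}\right)\right) = 4 + \left(-52 + \left(8 + \frac{2}{3} + 2 \cdot \frac{1}{9}\right)\right) = 4 + \left(-52 + \left(8 + \frac{2}{3} + \frac{2}{9}\right)\right) = 4 + \left(-52 + \frac{80}{9}\right) = 4 - \frac{388}{9} = - \frac{352}{9} \approx -39.111$)
$w{\left(g \right)} = 36$ ($w{\left(g \right)} = 6^{2} = 36$)
$w{\left(-8 \right)} K = 36 \left(- \frac{352}{9}\right) = -1408$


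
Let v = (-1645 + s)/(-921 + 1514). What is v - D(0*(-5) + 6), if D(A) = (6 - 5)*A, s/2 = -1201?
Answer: -7605/593 ≈ -12.825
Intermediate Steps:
s = -2402 (s = 2*(-1201) = -2402)
v = -4047/593 (v = (-1645 - 2402)/(-921 + 1514) = -4047/593 ≈ -6.8246)
D(A) = A (D(A) = 1*A = A)
v - D(0*(-5) + 6) = -4047/593 - (0*(-5) + 6) = -4047/593 - (0 + 6) = -4047/593 - 1*6 = -4047/593 - 6 = -7605/593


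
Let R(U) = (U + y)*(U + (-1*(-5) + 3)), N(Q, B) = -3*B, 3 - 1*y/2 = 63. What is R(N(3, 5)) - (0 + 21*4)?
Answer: 861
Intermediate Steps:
y = -120 (y = 6 - 2*63 = 6 - 126 = -120)
R(U) = (-120 + U)*(8 + U) (R(U) = (U - 120)*(U + (-1*(-5) + 3)) = (-120 + U)*(U + (5 + 3)) = (-120 + U)*(U + 8) = (-120 + U)*(8 + U))
R(N(3, 5)) - (0 + 21*4) = (-960 + (-3*5)² - (-336)*5) - (0 + 21*4) = (-960 + (-15)² - 112*(-15)) - (0 + 84) = (-960 + 225 + 1680) - 1*84 = 945 - 84 = 861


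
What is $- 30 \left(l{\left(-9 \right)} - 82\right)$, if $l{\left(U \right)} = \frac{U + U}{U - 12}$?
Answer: $\frac{17040}{7} \approx 2434.3$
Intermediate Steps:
$l{\left(U \right)} = \frac{2 U}{-12 + U}$
$- 30 \left(l{\left(-9 \right)} - 82\right) = - 30 \left(2 \left(-9\right) \frac{1}{-12 - 9} - 82\right) = - 30 \left(2 \left(-9\right) \frac{1}{-21} - 82\right) = - 30 \left(2 \left(-9\right) \left(- \frac{1}{21}\right) - 82\right) = - 30 \left(\frac{6}{7} - 82\right) = \left(-30\right) \left(- \frac{568}{7}\right) = \frac{17040}{7}$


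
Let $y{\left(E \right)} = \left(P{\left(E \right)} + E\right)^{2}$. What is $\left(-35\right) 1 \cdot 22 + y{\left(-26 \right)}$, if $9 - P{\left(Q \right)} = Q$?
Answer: $-689$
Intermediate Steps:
$P{\left(Q \right)} = 9 - Q$
$y{\left(E \right)} = 81$ ($y{\left(E \right)} = \left(\left(9 - E\right) + E\right)^{2} = 9^{2} = 81$)
$\left(-35\right) 1 \cdot 22 + y{\left(-26 \right)} = \left(-35\right) 1 \cdot 22 + 81 = \left(-35\right) 22 + 81 = -770 + 81 = -689$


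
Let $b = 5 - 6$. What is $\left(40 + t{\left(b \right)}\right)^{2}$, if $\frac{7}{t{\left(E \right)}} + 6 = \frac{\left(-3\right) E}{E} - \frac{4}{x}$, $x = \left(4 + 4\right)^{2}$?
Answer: $\frac{32353344}{21025} \approx 1538.8$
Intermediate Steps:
$x = 64$ ($x = 8^{2} = 64$)
$b = -1$ ($b = 5 - 6 = -1$)
$t{\left(E \right)} = - \frac{112}{145}$ ($t{\left(E \right)} = \frac{7}{-6 + \left(\frac{\left(-3\right) E}{E} - \frac{4}{64}\right)} = \frac{7}{-6 - \frac{49}{16}} = \frac{7}{- \frac{145}{16}} = 7 \left(- \frac{16}{145}\right) = - \frac{112}{145}$)
$\left(40 + t{\left(b \right)}\right)^{2} = \left(40 - \frac{112}{145}\right)^{2} = \left(\frac{5688}{145}\right)^{2} = \frac{32353344}{21025}$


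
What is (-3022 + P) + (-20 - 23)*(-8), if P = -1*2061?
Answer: -4739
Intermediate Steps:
P = -2061
(-3022 + P) + (-20 - 23)*(-8) = (-3022 - 2061) + (-20 - 23)*(-8) = -5083 - 43*(-8) = -5083 + 344 = -4739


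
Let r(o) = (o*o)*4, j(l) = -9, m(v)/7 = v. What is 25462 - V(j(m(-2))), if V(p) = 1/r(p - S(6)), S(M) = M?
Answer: 22915799/900 ≈ 25462.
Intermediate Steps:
m(v) = 7*v
r(o) = 4*o**2 (r(o) = o**2*4 = 4*o**2)
V(p) = 1/(4*(-6 + p)**2) (V(p) = 1/(4*(p - 1*6)**2) = 1/(4*(p - 6)**2) = 1/(4*(-6 + p)**2))
25462 - V(j(m(-2))) = 25462 - 1/(4*(-6 - 9)**2) = 25462 - 1/(4*(-15)**2) = 25462 - 1/(4*225) = 25462 - 1*1/900 = 25462 - 1/900 = 22915799/900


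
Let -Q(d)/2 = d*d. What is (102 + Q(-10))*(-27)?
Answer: 2646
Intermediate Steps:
Q(d) = -2*d² (Q(d) = -2*d*d = -2*d²)
(102 + Q(-10))*(-27) = (102 - 2*(-10)²)*(-27) = (102 - 2*100)*(-27) = (102 - 200)*(-27) = -98*(-27) = 2646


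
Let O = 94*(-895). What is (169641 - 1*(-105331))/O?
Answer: -137486/42065 ≈ -3.2684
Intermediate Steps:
O = -84130
(169641 - 1*(-105331))/O = (169641 - 1*(-105331))/(-84130) = (169641 + 105331)*(-1/84130) = 274972*(-1/84130) = -137486/42065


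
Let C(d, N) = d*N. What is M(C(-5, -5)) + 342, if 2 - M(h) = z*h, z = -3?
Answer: 419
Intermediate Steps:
C(d, N) = N*d
M(h) = 2 + 3*h (M(h) = 2 - (-3)*h = 2 + 3*h)
M(C(-5, -5)) + 342 = (2 + 3*(-5*(-5))) + 342 = (2 + 3*25) + 342 = (2 + 75) + 342 = 77 + 342 = 419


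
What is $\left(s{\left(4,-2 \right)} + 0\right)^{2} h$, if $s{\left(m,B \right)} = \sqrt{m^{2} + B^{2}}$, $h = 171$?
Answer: $3420$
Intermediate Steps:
$s{\left(m,B \right)} = \sqrt{B^{2} + m^{2}}$
$\left(s{\left(4,-2 \right)} + 0\right)^{2} h = \left(\sqrt{\left(-2\right)^{2} + 4^{2}} + 0\right)^{2} \cdot 171 = \left(\sqrt{4 + 16} + 0\right)^{2} \cdot 171 = \left(\sqrt{20} + 0\right)^{2} \cdot 171 = \left(2 \sqrt{5} + 0\right)^{2} \cdot 171 = \left(2 \sqrt{5}\right)^{2} \cdot 171 = 20 \cdot 171 = 3420$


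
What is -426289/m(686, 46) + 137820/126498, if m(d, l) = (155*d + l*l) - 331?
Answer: -6504049437/2279388545 ≈ -2.8534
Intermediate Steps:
m(d, l) = -331 + l² + 155*d (m(d, l) = (155*d + l²) - 331 = (l² + 155*d) - 331 = -331 + l² + 155*d)
-426289/m(686, 46) + 137820/126498 = -426289/(-331 + 46² + 155*686) + 137820/126498 = -426289/(-331 + 2116 + 106330) + 137820*(1/126498) = -426289/108115 + 22970/21083 = -6504049437/2279388545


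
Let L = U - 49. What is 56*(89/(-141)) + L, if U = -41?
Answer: -17674/141 ≈ -125.35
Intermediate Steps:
L = -90 (L = -41 - 49 = -90)
56*(89/(-141)) + L = 56*(89/(-141)) - 90 = 56*(89*(-1/141)) - 90 = 56*(-89/141) - 90 = -4984/141 - 90 = -17674/141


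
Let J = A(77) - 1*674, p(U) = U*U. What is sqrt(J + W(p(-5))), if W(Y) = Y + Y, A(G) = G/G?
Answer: I*sqrt(623) ≈ 24.96*I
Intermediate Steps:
p(U) = U**2
A(G) = 1
W(Y) = 2*Y
J = -673 (J = 1 - 1*674 = 1 - 674 = -673)
sqrt(J + W(p(-5))) = sqrt(-673 + 2*(-5)**2) = sqrt(-673 + 2*25) = sqrt(-673 + 50) = sqrt(-623) = I*sqrt(623)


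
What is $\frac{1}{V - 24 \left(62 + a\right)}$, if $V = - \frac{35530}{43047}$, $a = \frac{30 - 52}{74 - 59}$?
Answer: $- \frac{215235}{312871058} \approx -0.00068794$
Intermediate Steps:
$a = - \frac{22}{15} \approx -1.4667$
$V = - \frac{35530}{43047}$ ($V = \left(-35530\right) \frac{1}{43047} = - \frac{35530}{43047} \approx -0.82538$)
$\frac{1}{V - 24 \left(62 + a\right)} = \frac{1}{- \frac{35530}{43047} - 24 \left(62 - \frac{22}{15}\right)} = \frac{1}{- \frac{35530}{43047} - \frac{7264}{5}} = \frac{1}{- \frac{312871058}{215235}} = - \frac{215235}{312871058}$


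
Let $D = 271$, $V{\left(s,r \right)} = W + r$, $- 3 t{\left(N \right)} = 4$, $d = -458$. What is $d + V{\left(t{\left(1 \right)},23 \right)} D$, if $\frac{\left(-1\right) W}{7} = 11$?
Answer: $-15092$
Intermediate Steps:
$W = -77$ ($W = \left(-7\right) 11 = -77$)
$t{\left(N \right)} = - \frac{4}{3}$ ($t{\left(N \right)} = \left(- \frac{1}{3}\right) 4 = - \frac{4}{3}$)
$V{\left(s,r \right)} = -77 + r$
$d + V{\left(t{\left(1 \right)},23 \right)} D = -458 + \left(-77 + 23\right) 271 = -458 - 14634 = -15092$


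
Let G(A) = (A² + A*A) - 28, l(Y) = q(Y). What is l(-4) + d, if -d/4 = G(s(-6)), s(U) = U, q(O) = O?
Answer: -180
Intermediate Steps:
l(Y) = Y
G(A) = -28 + 2*A² (G(A) = (A² + A²) - 28 = 2*A² - 28 = -28 + 2*A²)
d = -176 (d = -4*(-28 + 2*(-6)²) = -4*(-28 + 2*36) = -4*(-28 + 72) = -4*44 = -176)
l(-4) + d = -4 - 176 = -180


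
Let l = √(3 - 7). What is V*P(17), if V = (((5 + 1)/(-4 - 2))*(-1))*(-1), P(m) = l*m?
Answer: -34*I ≈ -34.0*I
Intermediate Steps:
l = 2*I (l = √(-4) = 2*I ≈ 2.0*I)
P(m) = 2*I*m (P(m) = (2*I)*m = 2*I*m)
V = -1 (V = ((6/(-6))*(-1))*(-1) = ((6*(-⅙))*(-1))*(-1) = -1*(-1)*(-1) = 1*(-1) = -1)
V*P(17) = -2*I*17 = -34*I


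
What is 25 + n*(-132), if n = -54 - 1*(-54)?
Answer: 25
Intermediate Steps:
n = 0 (n = -54 + 54 = 0)
25 + n*(-132) = 25 + 0*(-132) = 25 + 0 = 25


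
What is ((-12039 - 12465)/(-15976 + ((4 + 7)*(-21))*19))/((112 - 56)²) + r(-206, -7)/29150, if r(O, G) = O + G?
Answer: -161110959/23270678200 ≈ -0.0069233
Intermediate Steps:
r(O, G) = G + O
((-12039 - 12465)/(-15976 + ((4 + 7)*(-21))*19))/((112 - 56)²) + r(-206, -7)/29150 = ((-12039 - 12465)/(-15976 + ((4 + 7)*(-21))*19))/((112 - 56)²) + (-7 - 206)/29150 = (-24504/(-15976 + (11*(-21))*19))/(56²) - 213*1/29150 = -24504/(-15976 - 231*19)/3136 - 213/29150 = -24504/(-15976 - 4389)*(1/3136) - 213/29150 = -24504/(-20365)*(1/3136) - 213/29150 = -24504*(-1/20365)*(1/3136) - 213/29150 = (24504/20365)*(1/3136) - 213/29150 = 3063/7983080 - 213/29150 = -161110959/23270678200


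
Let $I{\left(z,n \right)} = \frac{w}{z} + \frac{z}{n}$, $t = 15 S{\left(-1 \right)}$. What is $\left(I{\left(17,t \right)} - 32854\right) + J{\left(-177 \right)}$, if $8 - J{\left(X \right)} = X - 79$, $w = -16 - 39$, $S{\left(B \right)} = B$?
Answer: $- \frac{8311564}{255} \approx -32594.0$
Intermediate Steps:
$w = -55$ ($w = -16 - 39 = -55$)
$t = -15$ ($t = 15 \left(-1\right) = -15$)
$I{\left(z,n \right)} = - \frac{55}{z} + \frac{z}{n}$
$J{\left(X \right)} = 87 - X$ ($J{\left(X \right)} = 8 - \left(X - 79\right) = 8 - \left(-79 + X\right) = 87 - X$)
$\left(I{\left(17,t \right)} - 32854\right) + J{\left(-177 \right)} = \left(\left(- \frac{55}{17} + \frac{17}{-15}\right) - 32854\right) + \left(87 - -177\right) = \left(\left(\left(-55\right) \frac{1}{17} + 17 \left(- \frac{1}{15}\right)\right) - 32854\right) + \left(87 + 177\right) = \left(\left(- \frac{55}{17} - \frac{17}{15}\right) - 32854\right) + 264 = \left(- \frac{1114}{255} - 32854\right) + 264 = - \frac{8378884}{255} + 264 = - \frac{8311564}{255}$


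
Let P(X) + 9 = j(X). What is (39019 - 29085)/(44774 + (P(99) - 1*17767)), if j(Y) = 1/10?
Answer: 99340/269981 ≈ 0.36795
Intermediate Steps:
j(Y) = ⅒
P(X) = -89/10 (P(X) = -9 + ⅒ = -89/10)
(39019 - 29085)/(44774 + (P(99) - 1*17767)) = (39019 - 29085)/(44774 + (-89/10 - 1*17767)) = 9934/(44774 + (-89/10 - 17767)) = 9934/(44774 - 177759/10) = 9934/(269981/10) = 9934*(10/269981) = 99340/269981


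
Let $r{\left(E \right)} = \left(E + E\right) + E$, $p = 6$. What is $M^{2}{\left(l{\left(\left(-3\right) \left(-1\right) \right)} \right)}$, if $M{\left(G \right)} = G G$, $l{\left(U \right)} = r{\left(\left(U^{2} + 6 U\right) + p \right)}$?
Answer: $96059601$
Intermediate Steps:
$r{\left(E \right)} = 3 E$ ($r{\left(E \right)} = 2 E + E = 3 E$)
$l{\left(U \right)} = 18 + 3 U^{2} + 18 U$ ($l{\left(U \right)} = 3 \left(\left(U^{2} + 6 U\right) + 6\right) = 3 \left(6 + U^{2} + 6 U\right) = 18 + 3 U^{2} + 18 U$)
$M{\left(G \right)} = G^{2}$
$M^{2}{\left(l{\left(\left(-3\right) \left(-1\right) \right)} \right)} = \left(\left(18 + 3 \left(\left(-3\right) \left(-1\right)\right)^{2} + 18 \left(\left(-3\right) \left(-1\right)\right)\right)^{2}\right)^{2} = \left(\left(18 + 3 \cdot 3^{2} + 18 \cdot 3\right)^{2}\right)^{2} = \left(\left(18 + 3 \cdot 9 + 54\right)^{2}\right)^{2} = \left(\left(18 + 27 + 54\right)^{2}\right)^{2} = \left(99^{2}\right)^{2} = 9801^{2} = 96059601$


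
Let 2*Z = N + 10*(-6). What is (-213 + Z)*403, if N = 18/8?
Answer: -779805/8 ≈ -97476.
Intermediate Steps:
N = 9/4 (N = 18*(⅛) = 9/4 ≈ 2.2500)
Z = -231/8 (Z = (9/4 + 10*(-6))/2 = (9/4 - 60)/2 = (½)*(-231/4) = -231/8 ≈ -28.875)
(-213 + Z)*403 = (-213 - 231/8)*403 = -1935/8*403 = -779805/8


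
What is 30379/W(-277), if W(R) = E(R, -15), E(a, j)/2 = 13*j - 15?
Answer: -30379/420 ≈ -72.331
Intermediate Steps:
E(a, j) = -30 + 26*j (E(a, j) = 2*(13*j - 15) = 2*(-15 + 13*j) = -30 + 26*j)
W(R) = -420 (W(R) = -30 + 26*(-15) = -30 - 390 = -420)
30379/W(-277) = 30379/(-420) = 30379*(-1/420) = -30379/420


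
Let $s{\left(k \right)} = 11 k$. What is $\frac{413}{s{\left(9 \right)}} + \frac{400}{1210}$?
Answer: $\frac{4903}{1089} \approx 4.5023$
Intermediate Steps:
$\frac{413}{s{\left(9 \right)}} + \frac{400}{1210} = \frac{413}{11 \cdot 9} + \frac{400}{1210} = \frac{413}{99} + 400 \cdot \frac{1}{1210} = 413 \cdot \frac{1}{99} + \frac{40}{121} = \frac{413}{99} + \frac{40}{121} = \frac{4903}{1089}$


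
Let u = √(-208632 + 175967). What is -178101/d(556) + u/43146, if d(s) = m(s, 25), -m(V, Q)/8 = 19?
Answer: 178101/152 + I*√32665/43146 ≈ 1171.7 + 0.0041889*I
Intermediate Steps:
u = I*√32665 (u = √(-32665) = I*√32665 ≈ 180.73*I)
m(V, Q) = -152 (m(V, Q) = -8*19 = -152)
d(s) = -152
-178101/d(556) + u/43146 = -178101/(-152) + (I*√32665)/43146 = -178101*(-1/152) + (I*√32665)*(1/43146) = 178101/152 + I*√32665/43146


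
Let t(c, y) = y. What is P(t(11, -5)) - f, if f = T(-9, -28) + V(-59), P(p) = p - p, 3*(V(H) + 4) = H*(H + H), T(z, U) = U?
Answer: -6866/3 ≈ -2288.7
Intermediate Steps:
V(H) = -4 + 2*H²/3 (V(H) = -4 + (H*(H + H))/3 = -4 + (H*(2*H))/3 = -4 + (2*H²)/3 = -4 + 2*H²/3)
P(p) = 0
f = 6866/3 (f = -28 + (-4 + (⅔)*(-59)²) = -28 + (-4 + (⅔)*3481) = -28 + (-4 + 6962/3) = -28 + 6950/3 = 6866/3 ≈ 2288.7)
P(t(11, -5)) - f = 0 - 1*6866/3 = 0 - 6866/3 = -6866/3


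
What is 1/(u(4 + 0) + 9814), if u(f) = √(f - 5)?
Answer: 9814/96314597 - I/96314597 ≈ 0.0001019 - 1.0383e-8*I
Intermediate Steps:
u(f) = √(-5 + f)
1/(u(4 + 0) + 9814) = 1/(√(-5 + (4 + 0)) + 9814) = 1/(√(-5 + 4) + 9814) = 1/(√(-1) + 9814) = 1/(I + 9814) = 1/(9814 + I) = (9814 - I)/96314597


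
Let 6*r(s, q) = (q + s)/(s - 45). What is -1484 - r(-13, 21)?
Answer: -129106/87 ≈ -1484.0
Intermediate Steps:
r(s, q) = (q + s)/(6*(-45 + s)) (r(s, q) = ((q + s)/(s - 45))/6 = ((q + s)/(-45 + s))/6 = (q + s)/(6*(-45 + s)))
-1484 - r(-13, 21) = -1484 - (21 - 13)/(6*(-45 - 13)) = -1484 - 8/(6*(-58)) = -1484 - (-1)*8/(6*58) = -1484 - 1*(-2/87) = -1484 + 2/87 = -129106/87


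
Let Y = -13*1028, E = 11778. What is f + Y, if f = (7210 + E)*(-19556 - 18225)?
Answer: -717398992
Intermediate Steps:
Y = -13364
f = -717385628 (f = (7210 + 11778)*(-19556 - 18225) = 18988*(-37781) = -717385628)
f + Y = -717385628 - 13364 = -717398992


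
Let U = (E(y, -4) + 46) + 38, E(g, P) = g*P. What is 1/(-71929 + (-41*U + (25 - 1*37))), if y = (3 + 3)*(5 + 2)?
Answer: -1/68497 ≈ -1.4599e-5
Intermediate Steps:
y = 42 (y = 6*7 = 42)
E(g, P) = P*g
U = -84 (U = (-4*42 + 46) + 38 = (-168 + 46) + 38 = -122 + 38 = -84)
1/(-71929 + (-41*U + (25 - 1*37))) = 1/(-71929 + (-41*(-84) + (25 - 1*37))) = 1/(-71929 + (3444 + (25 - 37))) = 1/(-71929 + (3444 - 12)) = 1/(-71929 + 3432) = 1/(-68497) = -1/68497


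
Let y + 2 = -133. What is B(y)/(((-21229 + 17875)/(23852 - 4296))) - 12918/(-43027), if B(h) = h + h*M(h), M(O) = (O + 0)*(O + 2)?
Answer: 339948570429282/24052093 ≈ 1.4134e+7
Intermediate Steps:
M(O) = O*(2 + O)
y = -135 (y = -2 - 133 = -135)
B(h) = h + h²*(2 + h) (B(h) = h + h*(h*(2 + h)) = h + h²*(2 + h))
B(y)/(((-21229 + 17875)/(23852 - 4296))) - 12918/(-43027) = (-135*(1 - 135*(2 - 135)))/(((-21229 + 17875)/(23852 - 4296))) - 12918/(-43027) = (-135*(1 - 135*(-133)))/((-3354/19556)) - 12918*(-1/43027) = (-135*(1 + 17955))/((-3354*1/19556)) + 12918/43027 = (-135*17956)/(-1677/9778) + 12918/43027 = -2424060*(-9778/1677) + 12918/43027 = 7900819560/559 + 12918/43027 = 339948570429282/24052093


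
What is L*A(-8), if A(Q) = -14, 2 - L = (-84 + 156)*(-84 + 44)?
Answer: -40348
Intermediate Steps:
L = 2882 (L = 2 - (-84 + 156)*(-84 + 44) = 2 - 72*(-40) = 2 - 1*(-2880) = 2 + 2880 = 2882)
L*A(-8) = 2882*(-14) = -40348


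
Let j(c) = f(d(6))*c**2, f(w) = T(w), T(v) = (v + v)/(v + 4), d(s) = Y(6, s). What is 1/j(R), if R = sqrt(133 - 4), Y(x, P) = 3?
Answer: 7/774 ≈ 0.0090439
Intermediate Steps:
d(s) = 3
T(v) = 2*v/(4 + v) (T(v) = (2*v)/(4 + v) = 2*v/(4 + v))
R = sqrt(129) ≈ 11.358
f(w) = 2*w/(4 + w)
j(c) = 6*c**2/7 (j(c) = (2*3/(4 + 3))*c**2 = (2*3/7)*c**2 = (2*3*(1/7))*c**2 = 6*c**2/7)
1/j(R) = 1/(6*(sqrt(129))**2/7) = 1/((6/7)*129) = 1/(774/7) = 7/774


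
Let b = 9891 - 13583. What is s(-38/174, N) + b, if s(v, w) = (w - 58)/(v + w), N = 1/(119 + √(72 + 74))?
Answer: -725617123/212435 - 39759*√146/424870 ≈ -3416.8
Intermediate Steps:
b = -3692
N = 1/(119 + √146) ≈ 0.0076288
s(v, w) = (-58 + w)/(v + w)
s(-38/174, N) + b = (-58 + (119/14015 - √146/14015))/(-38/174 + (119/14015 - √146/14015)) - 3692 = (-812751/14015 - √146/14015)/(-38*1/174 + (119/14015 - √146/14015)) - 3692 = (-812751/14015 - √146/14015)/(-19/87 + (119/14015 - √146/14015)) - 3692 = (-812751/14015 - √146/14015)/(-255932/1219305 - √146/14015) - 3692 = -3692 + (-812751/14015 - √146/14015)/(-255932/1219305 - √146/14015)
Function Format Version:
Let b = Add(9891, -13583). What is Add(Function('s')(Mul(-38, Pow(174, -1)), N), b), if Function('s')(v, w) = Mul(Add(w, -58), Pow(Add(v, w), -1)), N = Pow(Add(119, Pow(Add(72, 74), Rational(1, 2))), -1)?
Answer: Add(Rational(-725617123, 212435), Mul(Rational(-39759, 424870), Pow(146, Rational(1, 2)))) ≈ -3416.8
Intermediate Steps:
b = -3692
N = Pow(Add(119, Pow(146, Rational(1, 2))), -1) ≈ 0.0076288
Function('s')(v, w) = Mul(Pow(Add(v, w), -1), Add(-58, w)) (Function('s')(v, w) = Mul(Add(-58, w), Pow(Add(v, w), -1)) = Mul(Pow(Add(v, w), -1), Add(-58, w)))
Add(Function('s')(Mul(-38, Pow(174, -1)), N), b) = Add(Mul(Pow(Add(Mul(-38, Pow(174, -1)), Add(Rational(119, 14015), Mul(Rational(-1, 14015), Pow(146, Rational(1, 2))))), -1), Add(-58, Add(Rational(119, 14015), Mul(Rational(-1, 14015), Pow(146, Rational(1, 2)))))), -3692) = Add(Mul(Pow(Add(Mul(-38, Rational(1, 174)), Add(Rational(119, 14015), Mul(Rational(-1, 14015), Pow(146, Rational(1, 2))))), -1), Add(Rational(-812751, 14015), Mul(Rational(-1, 14015), Pow(146, Rational(1, 2))))), -3692) = Add(Mul(Pow(Add(Rational(-19, 87), Add(Rational(119, 14015), Mul(Rational(-1, 14015), Pow(146, Rational(1, 2))))), -1), Add(Rational(-812751, 14015), Mul(Rational(-1, 14015), Pow(146, Rational(1, 2))))), -3692) = Add(Mul(Pow(Add(Rational(-255932, 1219305), Mul(Rational(-1, 14015), Pow(146, Rational(1, 2)))), -1), Add(Rational(-812751, 14015), Mul(Rational(-1, 14015), Pow(146, Rational(1, 2))))), -3692) = Add(-3692, Mul(Pow(Add(Rational(-255932, 1219305), Mul(Rational(-1, 14015), Pow(146, Rational(1, 2)))), -1), Add(Rational(-812751, 14015), Mul(Rational(-1, 14015), Pow(146, Rational(1, 2))))))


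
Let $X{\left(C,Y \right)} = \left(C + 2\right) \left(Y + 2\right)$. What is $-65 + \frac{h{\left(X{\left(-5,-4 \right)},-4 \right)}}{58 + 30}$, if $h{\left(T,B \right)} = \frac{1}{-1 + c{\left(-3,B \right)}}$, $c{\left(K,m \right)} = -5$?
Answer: $- \frac{34321}{528} \approx -65.002$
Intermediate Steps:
$X{\left(C,Y \right)} = \left(2 + C\right) \left(2 + Y\right)$
$h{\left(T,B \right)} = - \frac{1}{6}$ ($h{\left(T,B \right)} = \frac{1}{-1 - 5} = \frac{1}{-6} = - \frac{1}{6}$)
$-65 + \frac{h{\left(X{\left(-5,-4 \right)},-4 \right)}}{58 + 30} = -65 - \frac{1}{6 \left(58 + 30\right)} = -65 - \frac{1}{6 \cdot 88} = -65 - \frac{1}{528} = - \frac{34321}{528}$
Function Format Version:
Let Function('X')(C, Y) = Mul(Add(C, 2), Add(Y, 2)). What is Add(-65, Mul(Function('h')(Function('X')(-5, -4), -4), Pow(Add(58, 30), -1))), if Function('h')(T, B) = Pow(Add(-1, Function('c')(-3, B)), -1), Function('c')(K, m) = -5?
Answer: Rational(-34321, 528) ≈ -65.002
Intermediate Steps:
Function('X')(C, Y) = Mul(Add(2, C), Add(2, Y))
Function('h')(T, B) = Rational(-1, 6) (Function('h')(T, B) = Pow(Add(-1, -5), -1) = Pow(-6, -1) = Rational(-1, 6))
Add(-65, Mul(Function('h')(Function('X')(-5, -4), -4), Pow(Add(58, 30), -1))) = Add(-65, Mul(Rational(-1, 6), Pow(Add(58, 30), -1))) = Add(-65, Mul(Rational(-1, 6), Pow(88, -1))) = Add(-65, Mul(Rational(-1, 6), Rational(1, 88))) = Add(-65, Rational(-1, 528)) = Rational(-34321, 528)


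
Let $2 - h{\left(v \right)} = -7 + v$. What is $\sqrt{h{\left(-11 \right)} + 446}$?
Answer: $\sqrt{466} \approx 21.587$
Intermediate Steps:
$h{\left(v \right)} = 9 - v$ ($h{\left(v \right)} = 2 - \left(-7 + v\right) = 9 - v$)
$\sqrt{h{\left(-11 \right)} + 446} = \sqrt{\left(9 - -11\right) + 446} = \sqrt{\left(9 + 11\right) + 446} = \sqrt{20 + 446} = \sqrt{466}$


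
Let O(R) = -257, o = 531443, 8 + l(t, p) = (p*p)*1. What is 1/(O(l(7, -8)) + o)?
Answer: 1/531186 ≈ 1.8826e-6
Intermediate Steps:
l(t, p) = -8 + p² (l(t, p) = -8 + (p*p)*1 = -8 + p²*1 = -8 + p²)
1/(O(l(7, -8)) + o) = 1/(-257 + 531443) = 1/531186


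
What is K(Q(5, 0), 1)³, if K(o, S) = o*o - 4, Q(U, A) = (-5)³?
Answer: 3811768328061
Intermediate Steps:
Q(U, A) = -125
K(o, S) = -4 + o² (K(o, S) = o² - 4 = -4 + o²)
K(Q(5, 0), 1)³ = (-4 + (-125)²)³ = (-4 + 15625)³ = 15621³ = 3811768328061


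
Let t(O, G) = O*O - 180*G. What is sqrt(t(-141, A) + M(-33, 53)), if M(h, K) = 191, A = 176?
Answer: 2*I*sqrt(2902) ≈ 107.74*I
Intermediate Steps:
t(O, G) = O**2 - 180*G
sqrt(t(-141, A) + M(-33, 53)) = sqrt(((-141)**2 - 180*176) + 191) = sqrt((19881 - 31680) + 191) = sqrt(-11799 + 191) = sqrt(-11608) = 2*I*sqrt(2902)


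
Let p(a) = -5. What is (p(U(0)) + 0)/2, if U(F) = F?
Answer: -5/2 ≈ -2.5000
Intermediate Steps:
(p(U(0)) + 0)/2 = (-5 + 0)/2 = -5*1/2 = -5/2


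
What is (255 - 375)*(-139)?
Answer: 16680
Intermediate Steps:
(255 - 375)*(-139) = -120*(-139) = 16680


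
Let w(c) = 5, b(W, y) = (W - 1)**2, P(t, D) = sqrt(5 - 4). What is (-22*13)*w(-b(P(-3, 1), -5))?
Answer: -1430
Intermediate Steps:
P(t, D) = 1 (P(t, D) = sqrt(1) = 1)
b(W, y) = (-1 + W)**2
(-22*13)*w(-b(P(-3, 1), -5)) = -22*13*5 = -286*5 = -1430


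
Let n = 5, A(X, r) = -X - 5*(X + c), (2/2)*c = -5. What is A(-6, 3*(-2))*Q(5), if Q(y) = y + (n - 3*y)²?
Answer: 6405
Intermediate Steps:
c = -5
A(X, r) = 25 - 6*X (A(X, r) = -X - 5*(X - 5) = -X - 5*(-5 + X) = -X + (25 - 5*X) = 25 - 6*X)
Q(y) = y + (5 - 3*y)²
A(-6, 3*(-2))*Q(5) = (25 - 6*(-6))*(5 + (-5 + 3*5)²) = (25 + 36)*(5 + (-5 + 15)²) = 61*(5 + 10²) = 61*(5 + 100) = 61*105 = 6405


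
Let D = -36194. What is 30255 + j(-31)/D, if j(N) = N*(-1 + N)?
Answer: 547524239/18097 ≈ 30255.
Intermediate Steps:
30255 + j(-31)/D = 30255 - 31*(-1 - 31)/(-36194) = 30255 - 31*(-32)*(-1/36194) = 30255 + 992*(-1/36194) = 30255 - 496/18097 = 547524239/18097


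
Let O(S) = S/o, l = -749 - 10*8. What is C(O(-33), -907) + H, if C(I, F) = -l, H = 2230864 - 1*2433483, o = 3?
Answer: -201790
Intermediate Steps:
H = -202619 (H = 2230864 - 2433483 = -202619)
l = -829 (l = -749 - 1*80 = -749 - 80 = -829)
O(S) = S/3
C(I, F) = 829 (C(I, F) = -1*(-829) = 829)
C(O(-33), -907) + H = 829 - 202619 = -201790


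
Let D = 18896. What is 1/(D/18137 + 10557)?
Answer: 18137/191491205 ≈ 9.4715e-5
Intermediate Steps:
1/(D/18137 + 10557) = 1/(18896/18137 + 10557) = 1/(191491205/18137) = 18137/191491205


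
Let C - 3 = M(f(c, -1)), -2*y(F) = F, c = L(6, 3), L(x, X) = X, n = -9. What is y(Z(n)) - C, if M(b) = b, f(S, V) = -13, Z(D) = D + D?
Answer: 19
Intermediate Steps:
c = 3
Z(D) = 2*D
y(F) = -F/2
C = -10 (C = 3 - 13 = -10)
y(Z(n)) - C = -(-9) - 1*(-10) = -½*(-18) + 10 = 9 + 10 = 19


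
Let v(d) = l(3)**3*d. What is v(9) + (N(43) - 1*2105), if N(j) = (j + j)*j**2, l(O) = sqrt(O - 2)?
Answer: 156918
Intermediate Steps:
l(O) = sqrt(-2 + O)
N(j) = 2*j**3 (N(j) = (2*j)*j**2 = 2*j**3)
v(d) = d (v(d) = (sqrt(-2 + 3))**3*d = (sqrt(1))**3*d = 1**3*d = 1*d = d)
v(9) + (N(43) - 1*2105) = 9 + (2*43**3 - 1*2105) = 9 + (2*79507 - 2105) = 9 + (159014 - 2105) = 9 + 156909 = 156918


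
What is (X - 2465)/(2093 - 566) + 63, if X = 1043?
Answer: 31593/509 ≈ 62.069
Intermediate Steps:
(X - 2465)/(2093 - 566) + 63 = (1043 - 2465)/(2093 - 566) + 63 = -1422/1527 + 63 = -1422*1/1527 + 63 = -474/509 + 63 = 31593/509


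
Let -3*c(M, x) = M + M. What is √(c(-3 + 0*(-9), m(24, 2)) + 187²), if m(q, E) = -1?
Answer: √34971 ≈ 187.01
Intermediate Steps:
c(M, x) = -2*M/3 (c(M, x) = -(M + M)/3 = -2*M/3)
√(c(-3 + 0*(-9), m(24, 2)) + 187²) = √(-2*(-3 + 0*(-9))/3 + 187²) = √(-2*(-3 + 0)/3 + 34969) = √(-⅔*(-3) + 34969) = √(2 + 34969) = √34971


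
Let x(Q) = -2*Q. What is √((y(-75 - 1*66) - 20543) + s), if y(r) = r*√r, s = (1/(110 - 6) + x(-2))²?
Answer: √(-222019199 - 1525056*I*√141)/104 ≈ 5.8382 - 143.39*I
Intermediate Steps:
s = 173889/10816 (s = (1/(110 - 6) - 2*(-2))² = (1/104 + 4)² = (417/104)² = 173889/10816 ≈ 16.077)
y(r) = r^(3/2)
√((y(-75 - 1*66) - 20543) + s) = √(((-75 - 1*66)^(3/2) - 20543) + 173889/10816) = √(((-75 - 66)^(3/2) - 20543) + 173889/10816) = √(((-141)^(3/2) - 20543) + 173889/10816) = √((-141*I*√141 - 20543) + 173889/10816) = √((-20543 - 141*I*√141) + 173889/10816) = √(-222019199/10816 - 141*I*√141)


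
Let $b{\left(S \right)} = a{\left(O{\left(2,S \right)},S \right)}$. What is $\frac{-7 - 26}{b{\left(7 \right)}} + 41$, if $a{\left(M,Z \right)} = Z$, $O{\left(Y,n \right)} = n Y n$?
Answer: $\frac{254}{7} \approx 36.286$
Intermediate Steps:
$O{\left(Y,n \right)} = Y n^{2}$ ($O{\left(Y,n \right)} = Y n n = Y n^{2}$)
$b{\left(S \right)} = S$
$\frac{-7 - 26}{b{\left(7 \right)}} + 41 = \frac{-7 - 26}{7} + 41 = \frac{1}{7} \left(-33\right) + 41 = - \frac{33}{7} + 41 = \frac{254}{7}$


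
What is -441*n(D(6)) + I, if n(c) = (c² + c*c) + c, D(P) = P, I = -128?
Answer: -34526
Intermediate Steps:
n(c) = c + 2*c² (n(c) = (c² + c²) + c = 2*c² + c = c + 2*c²)
-441*n(D(6)) + I = -2646*(1 + 2*6) - 128 = -2646*(1 + 12) - 128 = -2646*13 - 128 = -441*78 - 128 = -34398 - 128 = -34526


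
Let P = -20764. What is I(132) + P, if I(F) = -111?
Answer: -20875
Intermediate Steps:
I(132) + P = -111 - 20764 = -20875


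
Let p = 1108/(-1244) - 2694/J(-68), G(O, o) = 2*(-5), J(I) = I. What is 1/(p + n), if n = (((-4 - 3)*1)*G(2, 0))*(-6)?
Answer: -10574/4031581 ≈ -0.0026228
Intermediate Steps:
G(O, o) = -10
p = 409499/10574 (p = 1108/(-1244) - 2694/(-68) = 1108*(-1/1244) - 2694*(-1/68) = -277/311 + 1347/34 = 409499/10574 ≈ 38.727)
n = -420 (n = (((-4 - 3)*1)*(-10))*(-6) = (-7*1*(-10))*(-6) = -7*(-10)*(-6) = 70*(-6) = -420)
1/(p + n) = 1/(409499/10574 - 420) = 1/(-4031581/10574) = -10574/4031581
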